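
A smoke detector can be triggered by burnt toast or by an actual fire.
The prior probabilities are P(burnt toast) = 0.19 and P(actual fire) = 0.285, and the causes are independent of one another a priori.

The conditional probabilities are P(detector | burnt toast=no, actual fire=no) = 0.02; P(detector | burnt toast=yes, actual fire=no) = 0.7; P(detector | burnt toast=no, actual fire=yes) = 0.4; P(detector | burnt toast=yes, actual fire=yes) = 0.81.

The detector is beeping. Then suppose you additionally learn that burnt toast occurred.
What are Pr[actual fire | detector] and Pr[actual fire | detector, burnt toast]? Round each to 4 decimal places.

P(detector) = 0.02*0.81*0.715 + 0.4*0.81*0.285 + 0.7*0.19*0.715 + 0.81*0.19*0.285 = 0.011583 + 0.092340 + 0.095095 + 0.043861 = 0.242879
Of this, 0.136201 comes from 0.092340 + 0.043861 (the actual fire=true cases).
So P(actual fire | detector) = 0.136201/0.242879 ≈ 0.5608.

Now also conditioning on burnt toast=true:
P(detector | burnt toast) = 0.7·0.715 + 0.81·0.285 = 0.500500 + 0.230850 = 0.731350
Restricting to configurations with actual fire present: 0.81·0.285 = 0.230850.
So P(actual fire | detector, burnt toast) = 0.230850/0.731350 ≈ 0.3156.
This is intercausal reasoning (explaining away): once burnt toast accounts for the detector, actual fire becomes less likely.

Pr[actual fire | detector] ≈ 0.5608; Pr[actual fire | detector, burnt toast] ≈ 0.3156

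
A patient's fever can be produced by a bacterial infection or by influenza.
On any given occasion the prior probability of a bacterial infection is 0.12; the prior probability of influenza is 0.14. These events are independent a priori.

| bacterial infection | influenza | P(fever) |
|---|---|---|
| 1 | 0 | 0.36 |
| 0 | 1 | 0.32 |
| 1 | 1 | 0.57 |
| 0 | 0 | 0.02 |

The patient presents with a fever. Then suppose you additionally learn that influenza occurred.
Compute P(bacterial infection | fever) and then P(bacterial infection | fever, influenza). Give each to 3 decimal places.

P(bacterial infection | fever) ≈ 0.461; P(bacterial infection | fever, influenza) ≈ 0.195

Numerator (weight on configurations with bacterial infection): 0.037152 + 0.009576 = 0.046728
Normalizer over all consistent configurations: 0.02·0.88·0.86 + 0.32·0.88·0.14 + 0.36·0.12·0.86 + 0.57·0.12·0.14 = 0.101288
P(bacterial infection | fever) = 0.046728/0.101288 ≈ 0.461

With the extra evidence:
By total probability over both values of bacterial infection:
  P(fever | influenza) = 0.32*0.88 + 0.57*0.12
        = 0.281600 + 0.068400 = 0.350000
The terms with bacterial infection present sum to 0.068400, so
  P(bacterial infection | fever, influenza) = 0.068400 / 0.350000 ≈ 0.195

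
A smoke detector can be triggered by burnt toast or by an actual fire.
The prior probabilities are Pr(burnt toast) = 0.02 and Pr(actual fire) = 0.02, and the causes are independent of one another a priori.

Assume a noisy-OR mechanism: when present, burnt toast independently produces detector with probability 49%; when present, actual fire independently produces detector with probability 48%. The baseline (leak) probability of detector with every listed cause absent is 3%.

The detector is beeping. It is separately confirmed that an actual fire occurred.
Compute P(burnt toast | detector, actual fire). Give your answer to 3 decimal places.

Under noisy-OR, P(detector | causes) = 1 − (1−0.03)·∏(1−qᵢ) over the active causes.
P(detector | actual fire) = 0.4956×0.98 + 0.742756×0.02 = 0.485688 + 0.014855 = 0.500543
Of this, 0.014855 comes from 0.742756×0.02 (the burnt toast=true cases).
So P(burnt toast | detector, actual fire) = 0.014855/0.500543 ≈ 0.030.

P(burnt toast | detector, actual fire) ≈ 0.030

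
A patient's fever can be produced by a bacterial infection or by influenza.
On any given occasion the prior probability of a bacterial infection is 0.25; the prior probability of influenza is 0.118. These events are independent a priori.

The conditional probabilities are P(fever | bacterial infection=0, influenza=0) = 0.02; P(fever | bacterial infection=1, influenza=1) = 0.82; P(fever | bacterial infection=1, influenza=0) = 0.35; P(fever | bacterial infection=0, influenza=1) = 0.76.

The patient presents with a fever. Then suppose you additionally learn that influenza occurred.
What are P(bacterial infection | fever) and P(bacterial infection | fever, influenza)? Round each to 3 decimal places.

P(fever) = 0.02·0.75·0.882 + 0.76·0.75·0.118 + 0.35·0.25·0.882 + 0.82·0.25·0.118 = 0.013230 + 0.067260 + 0.077175 + 0.024190 = 0.181855
Of this, 0.101365 comes from 0.077175 + 0.024190 (the bacterial infection=true cases).
P(bacterial infection | fever) = 0.101365 / 0.181855 ≈ 0.557

Now also conditioning on influenza=true:
For the numerator, keep only bacterial infection=true terms: 0.82·0.25 = 0.205000
Denominator P(fever | influenza): 0.76·0.75 + 0.82·0.25 = 0.775000
P(bacterial infection | fever, influenza) = 0.205000/0.775000 ≈ 0.265
Conditioning on influenza lowers the posterior on bacterial infection: the classic explaining-away effect in a common-effect structure.

P(bacterial infection | fever) ≈ 0.557; P(bacterial infection | fever, influenza) ≈ 0.265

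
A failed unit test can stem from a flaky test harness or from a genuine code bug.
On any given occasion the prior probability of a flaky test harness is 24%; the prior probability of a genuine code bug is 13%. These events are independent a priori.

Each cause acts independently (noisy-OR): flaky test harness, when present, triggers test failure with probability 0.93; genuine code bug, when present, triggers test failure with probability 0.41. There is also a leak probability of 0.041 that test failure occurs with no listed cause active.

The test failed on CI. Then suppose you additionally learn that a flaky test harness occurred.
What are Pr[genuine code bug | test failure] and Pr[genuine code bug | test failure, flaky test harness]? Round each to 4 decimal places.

Pr[genuine code bug | test failure] ≈ 0.2472; Pr[genuine code bug | test failure, flaky test harness] ≈ 0.1333

Under noisy-OR, P(test failure | causes) = 1 − (1−0.041)·∏(1−qᵢ) over the active causes.
By total probability over the 4 (flaky test harness, genuine code bug) configurations:
  P(test failure) = 0.041*0.76*0.87 + 0.43419*0.76*0.13 + 0.93287*0.24*0.87 + 0.960393*0.24*0.13
        = 0.027109 + 0.042898 + 0.194783 + 0.029964 = 0.294754
Keeping only the genuine code bug-present terms gives 0.072862, so
  P(genuine code bug | test failure) = 0.072862 / 0.294754 ≈ 0.2472

Now condition on the additional information:
By total probability over both values of genuine code bug:
  P(test failure | flaky test harness) = 0.93287·0.87 + 0.960393·0.13
        = 0.811597 + 0.124851 = 0.936448
Configurations with genuine code bug contribute 0.124851, so
  P(genuine code bug | test failure, flaky test harness) = 0.124851 / 0.936448 ≈ 0.1333
This is intercausal reasoning (explaining away): once flaky test harness accounts for the test failure, genuine code bug becomes less likely.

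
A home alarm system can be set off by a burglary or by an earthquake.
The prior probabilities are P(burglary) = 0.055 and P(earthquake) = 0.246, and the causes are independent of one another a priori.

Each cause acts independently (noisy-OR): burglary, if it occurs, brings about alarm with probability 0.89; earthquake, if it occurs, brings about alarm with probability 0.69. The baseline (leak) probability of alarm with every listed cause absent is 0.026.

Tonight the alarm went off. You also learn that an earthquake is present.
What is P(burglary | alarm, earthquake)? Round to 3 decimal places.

P(burglary | alarm, earthquake) ≈ 0.075

Under noisy-OR, P(alarm | causes) = 1 − (1−0.026)·∏(1−qᵢ) over the active causes.
P(alarm | earthquake) = 0.69806×0.945 + 0.966787×0.055 = 0.659667 + 0.053173 = 0.712840
Restricting to configurations with burglary present: 0.966787×0.055 = 0.053173.
Hence the posterior is 0.053173/0.712840 ≈ 0.075.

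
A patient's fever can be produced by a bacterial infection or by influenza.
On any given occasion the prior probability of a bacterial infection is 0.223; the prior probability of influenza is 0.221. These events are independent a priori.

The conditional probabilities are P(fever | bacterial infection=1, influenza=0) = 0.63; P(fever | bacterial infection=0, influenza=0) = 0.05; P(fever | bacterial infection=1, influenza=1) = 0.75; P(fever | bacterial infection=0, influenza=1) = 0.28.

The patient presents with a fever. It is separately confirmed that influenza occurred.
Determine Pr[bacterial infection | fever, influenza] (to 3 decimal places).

For the numerator, keep only bacterial infection=true terms: 0.75*0.223 = 0.167250
Normalizer over all consistent configurations: 0.28*0.777 + 0.75*0.223 = 0.384810
Posterior = 0.167250 / 0.384810 ≈ 0.435

Pr[bacterial infection | fever, influenza] ≈ 0.435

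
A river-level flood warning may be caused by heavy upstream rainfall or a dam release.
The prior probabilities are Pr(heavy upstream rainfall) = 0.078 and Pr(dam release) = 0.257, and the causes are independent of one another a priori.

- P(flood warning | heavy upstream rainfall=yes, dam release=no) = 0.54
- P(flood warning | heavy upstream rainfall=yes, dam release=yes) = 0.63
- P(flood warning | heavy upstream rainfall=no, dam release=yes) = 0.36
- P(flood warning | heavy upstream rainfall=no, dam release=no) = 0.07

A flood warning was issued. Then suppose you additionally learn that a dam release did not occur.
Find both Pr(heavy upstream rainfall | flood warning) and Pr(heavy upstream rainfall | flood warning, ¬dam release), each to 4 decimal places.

Pr(heavy upstream rainfall | flood warning) ≈ 0.2479; Pr(heavy upstream rainfall | flood warning, ¬dam release) ≈ 0.3949

Sum P(flood warning|·) weighted by the priors over the 4 (heavy upstream rainfall, dam release) configurations:
  P(flood warning) = 0.07·0.922·0.743 + 0.36·0.922·0.257 + 0.54·0.078·0.743 + 0.63·0.078·0.257
        = 0.047953 + 0.085303 + 0.031295 + 0.012629 = 0.177180
Configurations with heavy upstream rainfall contribute 0.043924, so
  P(heavy upstream rainfall | flood warning) = 0.043924 / 0.177180 ≈ 0.2479

Now condition on the additional information:
For the numerator, keep only heavy upstream rainfall=true terms: 0.54*0.078 = 0.042120
Denominator P(flood warning | ¬dam release): 0.07*0.922 + 0.54*0.078 = 0.106660
Posterior = 0.042120 / 0.106660 ≈ 0.3949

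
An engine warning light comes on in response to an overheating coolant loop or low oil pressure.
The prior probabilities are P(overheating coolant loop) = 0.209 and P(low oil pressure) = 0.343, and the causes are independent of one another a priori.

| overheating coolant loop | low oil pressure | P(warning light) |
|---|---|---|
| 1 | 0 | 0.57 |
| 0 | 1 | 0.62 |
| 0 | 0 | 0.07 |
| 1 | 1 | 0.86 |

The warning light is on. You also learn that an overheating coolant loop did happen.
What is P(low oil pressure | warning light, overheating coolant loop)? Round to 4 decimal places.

Weight on low oil pressure=true, given the evidence: 0.86*0.343 = 0.294980
Denominator P(warning light | overheating coolant loop): 0.57*0.657 + 0.86*0.343 = 0.669470
P(low oil pressure | warning light, overheating coolant loop) = 0.294980/0.669470 ≈ 0.4406

P(low oil pressure | warning light, overheating coolant loop) ≈ 0.4406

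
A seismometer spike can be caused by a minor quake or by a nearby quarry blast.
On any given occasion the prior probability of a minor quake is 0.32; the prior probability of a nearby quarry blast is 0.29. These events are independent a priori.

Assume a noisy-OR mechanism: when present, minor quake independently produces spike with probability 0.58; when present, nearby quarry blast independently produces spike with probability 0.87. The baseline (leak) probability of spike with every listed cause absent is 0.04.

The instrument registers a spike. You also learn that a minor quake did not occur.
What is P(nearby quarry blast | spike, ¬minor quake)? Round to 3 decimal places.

Under noisy-OR, P(spike | causes) = 1 − (1−0.04)·∏(1−qᵢ) over the active causes.
Weight on nearby quarry blast=true, given the evidence: 0.8752·0.29 = 0.253808
Normalizer over all consistent configurations: 0.04·0.71 + 0.8752·0.29 = 0.282208
Posterior = 0.253808 / 0.282208 ≈ 0.899

P(nearby quarry blast | spike, ¬minor quake) ≈ 0.899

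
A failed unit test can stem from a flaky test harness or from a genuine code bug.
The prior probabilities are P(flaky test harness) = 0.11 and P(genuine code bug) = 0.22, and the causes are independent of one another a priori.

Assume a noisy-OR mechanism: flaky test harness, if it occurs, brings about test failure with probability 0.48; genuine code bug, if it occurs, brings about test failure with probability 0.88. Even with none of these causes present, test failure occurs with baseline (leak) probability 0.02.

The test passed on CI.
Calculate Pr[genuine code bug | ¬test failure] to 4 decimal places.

Under noisy-OR, P(test failure | causes) = 1 − (1−0.02)·∏(1−qᵢ) over the active causes.
Weight on genuine code bug=true, given the evidence: 0.023026 + 0.001480 = 0.024506
The normalizing constant is 0.98×0.89×0.78 + 0.1176×0.89×0.22 + 0.5096×0.11×0.78 + 0.061152×0.11×0.22 = 0.748546
Posterior = 0.024506 / 0.748546 ≈ 0.0327

Pr[genuine code bug | ¬test failure] ≈ 0.0327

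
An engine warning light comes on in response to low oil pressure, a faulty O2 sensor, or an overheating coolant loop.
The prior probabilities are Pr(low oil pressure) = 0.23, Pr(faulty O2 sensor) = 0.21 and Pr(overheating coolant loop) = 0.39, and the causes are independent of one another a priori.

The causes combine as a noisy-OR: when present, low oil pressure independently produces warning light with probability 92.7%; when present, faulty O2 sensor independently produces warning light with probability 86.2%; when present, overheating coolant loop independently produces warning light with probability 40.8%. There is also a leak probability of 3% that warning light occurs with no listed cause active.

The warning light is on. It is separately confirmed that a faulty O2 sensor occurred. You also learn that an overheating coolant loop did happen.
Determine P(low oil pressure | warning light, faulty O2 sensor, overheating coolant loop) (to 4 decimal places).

P(low oil pressure | warning light, faulty O2 sensor, overheating coolant loop) ≈ 0.2439

Under noisy-OR, P(warning light | causes) = 1 − (1−0.03)·∏(1−qᵢ) over the active causes.
Numerator (weight on configurations with low oil pressure): 0.994215*0.23 = 0.228669
Denominator P(warning light | faulty O2 sensor, overheating coolant loop): 0.920755*0.77 + 0.994215*0.23 = 0.937650
P(low oil pressure | warning light, faulty O2 sensor, overheating coolant loop) = 0.228669/0.937650 ≈ 0.2439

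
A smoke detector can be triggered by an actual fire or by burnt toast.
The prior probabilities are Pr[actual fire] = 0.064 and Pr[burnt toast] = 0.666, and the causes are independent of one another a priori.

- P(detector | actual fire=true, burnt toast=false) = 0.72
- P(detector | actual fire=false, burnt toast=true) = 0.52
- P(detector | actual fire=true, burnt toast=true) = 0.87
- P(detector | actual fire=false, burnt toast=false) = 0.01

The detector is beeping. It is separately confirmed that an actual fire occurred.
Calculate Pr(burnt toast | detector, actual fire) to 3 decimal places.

Weight on burnt toast=true, given the evidence: 0.87×0.666 = 0.579420
Denominator P(detector | actual fire): 0.72×0.334 + 0.87×0.666 = 0.819900
Posterior = 0.579420 / 0.819900 ≈ 0.707

Pr(burnt toast | detector, actual fire) ≈ 0.707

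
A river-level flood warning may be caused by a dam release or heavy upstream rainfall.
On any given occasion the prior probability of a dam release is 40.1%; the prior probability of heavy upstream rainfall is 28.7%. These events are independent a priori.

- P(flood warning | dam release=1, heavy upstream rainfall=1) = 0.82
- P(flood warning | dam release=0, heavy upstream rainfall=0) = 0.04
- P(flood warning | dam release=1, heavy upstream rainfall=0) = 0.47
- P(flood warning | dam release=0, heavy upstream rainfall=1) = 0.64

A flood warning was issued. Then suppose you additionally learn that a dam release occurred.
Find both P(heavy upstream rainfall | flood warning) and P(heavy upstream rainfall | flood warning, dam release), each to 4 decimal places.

P(heavy upstream rainfall | flood warning) ≈ 0.5744; P(heavy upstream rainfall | flood warning, dam release) ≈ 0.4126

Weight on heavy upstream rainfall=true, given the evidence: 0.110024 + 0.094371 = 0.204395
Normalizer over all consistent configurations: 0.04*0.599*0.713 + 0.64*0.599*0.287 + 0.47*0.401*0.713 + 0.82*0.401*0.287 = 0.355857
P(heavy upstream rainfall | flood warning) = 0.204395/0.355857 ≈ 0.5744

With the extra evidence:
Numerator (weight on configurations with heavy upstream rainfall): 0.82×0.287 = 0.235340
Normalizer over all consistent configurations: 0.47×0.713 + 0.82×0.287 = 0.570450
Posterior = 0.235340 / 0.570450 ≈ 0.4126
Conditioning on dam release lowers the posterior on heavy upstream rainfall: the classic explaining-away effect in a common-effect structure.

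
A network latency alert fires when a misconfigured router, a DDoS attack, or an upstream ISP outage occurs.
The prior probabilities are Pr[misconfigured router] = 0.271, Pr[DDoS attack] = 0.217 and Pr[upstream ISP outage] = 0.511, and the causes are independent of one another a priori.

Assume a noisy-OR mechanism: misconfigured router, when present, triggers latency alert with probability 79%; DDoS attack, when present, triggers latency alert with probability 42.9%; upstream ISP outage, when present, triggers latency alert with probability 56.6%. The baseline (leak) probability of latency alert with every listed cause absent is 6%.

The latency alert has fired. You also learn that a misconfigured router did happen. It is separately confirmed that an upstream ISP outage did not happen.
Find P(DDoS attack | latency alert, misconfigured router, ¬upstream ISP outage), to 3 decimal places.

P(DDoS attack | latency alert, misconfigured router, ¬upstream ISP outage) ≈ 0.235

Under noisy-OR, P(latency alert | causes) = 1 − (1−0.06)·∏(1−qᵢ) over the active causes.
Numerator (weight on configurations with DDoS attack): 0.887285·0.217 = 0.192541
The normalizing constant is 0.8026·0.783 + 0.887285·0.217 = 0.820977
P(DDoS attack | latency alert, misconfigured router, ¬upstream ISP outage) = 0.192541/0.820977 ≈ 0.235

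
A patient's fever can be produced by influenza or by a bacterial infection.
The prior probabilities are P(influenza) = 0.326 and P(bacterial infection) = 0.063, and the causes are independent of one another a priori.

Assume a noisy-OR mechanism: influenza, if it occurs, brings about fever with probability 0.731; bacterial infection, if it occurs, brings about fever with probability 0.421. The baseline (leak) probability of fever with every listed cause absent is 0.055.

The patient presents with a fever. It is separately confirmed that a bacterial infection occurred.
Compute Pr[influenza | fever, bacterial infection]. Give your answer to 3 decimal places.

Pr[influenza | fever, bacterial infection] ≈ 0.477

Under noisy-OR, P(fever | causes) = 1 − (1−0.055)·∏(1−qᵢ) over the active causes.
Sum P(fever|·) weighted by the priors over both values of influenza:
  P(fever | bacterial infection) = 0.452845×0.674 + 0.852815×0.326
        = 0.305218 + 0.278018 = 0.583236
Keeping only the influenza-present terms gives 0.278018, so
  P(influenza | fever, bacterial infection) = 0.278018 / 0.583236 ≈ 0.477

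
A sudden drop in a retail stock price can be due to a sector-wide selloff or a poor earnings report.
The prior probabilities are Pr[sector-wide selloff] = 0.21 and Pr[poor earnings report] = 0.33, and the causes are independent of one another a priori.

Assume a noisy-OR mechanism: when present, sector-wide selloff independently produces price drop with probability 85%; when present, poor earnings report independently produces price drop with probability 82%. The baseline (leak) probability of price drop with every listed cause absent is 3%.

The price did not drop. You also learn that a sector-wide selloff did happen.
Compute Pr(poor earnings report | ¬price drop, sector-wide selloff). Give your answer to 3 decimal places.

Pr(poor earnings report | ¬price drop, sector-wide selloff) ≈ 0.081

Under noisy-OR, P(price drop | causes) = 1 − (1−0.03)·∏(1−qᵢ) over the active causes.
P(¬price drop | sector-wide selloff) = 0.1455*0.67 + 0.02619*0.33 = 0.097485 + 0.008643 = 0.106128
Restricting to configurations with poor earnings report present: 0.02619*0.33 = 0.008643.
Hence the posterior is 0.008643/0.106128 ≈ 0.081.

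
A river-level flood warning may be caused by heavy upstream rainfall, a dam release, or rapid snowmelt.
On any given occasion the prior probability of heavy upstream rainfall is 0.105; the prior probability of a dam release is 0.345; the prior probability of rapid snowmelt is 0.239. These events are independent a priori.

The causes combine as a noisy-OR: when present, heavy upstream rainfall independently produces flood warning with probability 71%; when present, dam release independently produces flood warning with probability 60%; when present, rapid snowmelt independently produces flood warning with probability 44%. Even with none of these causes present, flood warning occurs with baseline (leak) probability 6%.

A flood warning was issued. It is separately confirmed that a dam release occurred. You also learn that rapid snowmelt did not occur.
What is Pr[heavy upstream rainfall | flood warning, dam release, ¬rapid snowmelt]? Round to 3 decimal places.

Under noisy-OR, P(flood warning | causes) = 1 − (1−0.06)·∏(1−qᵢ) over the active causes.
P(flood warning | dam release, ¬rapid snowmelt) = 0.624*0.895 + 0.89096*0.105 = 0.558480 + 0.093551 = 0.652031
Restricting to configurations with heavy upstream rainfall present: 0.89096*0.105 = 0.093551.
P(heavy upstream rainfall | flood warning, dam release, ¬rapid snowmelt) = 0.093551 / 0.652031 ≈ 0.143

Pr[heavy upstream rainfall | flood warning, dam release, ¬rapid snowmelt] ≈ 0.143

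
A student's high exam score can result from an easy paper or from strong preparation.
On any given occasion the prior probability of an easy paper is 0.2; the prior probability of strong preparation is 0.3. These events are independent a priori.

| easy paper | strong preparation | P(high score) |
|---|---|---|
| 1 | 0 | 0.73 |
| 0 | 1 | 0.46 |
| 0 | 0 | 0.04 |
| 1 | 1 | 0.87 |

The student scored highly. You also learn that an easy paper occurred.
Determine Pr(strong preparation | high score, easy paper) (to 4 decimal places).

Pr(strong preparation | high score, easy paper) ≈ 0.3381

For the numerator, keep only strong preparation=true terms: 0.87×0.3 = 0.261000
Denominator P(high score | easy paper): 0.73×0.7 + 0.87×0.3 = 0.772000
P(strong preparation | high score, easy paper) = 0.261000/0.772000 ≈ 0.3381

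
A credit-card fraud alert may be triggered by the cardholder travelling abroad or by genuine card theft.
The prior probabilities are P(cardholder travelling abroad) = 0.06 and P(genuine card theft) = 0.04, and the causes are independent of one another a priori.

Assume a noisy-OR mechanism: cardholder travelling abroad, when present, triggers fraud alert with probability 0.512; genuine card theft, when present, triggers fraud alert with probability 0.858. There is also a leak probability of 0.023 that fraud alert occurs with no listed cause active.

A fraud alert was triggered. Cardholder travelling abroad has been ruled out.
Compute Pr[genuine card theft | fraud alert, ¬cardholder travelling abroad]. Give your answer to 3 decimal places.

Under noisy-OR, P(fraud alert | causes) = 1 − (1−0.023)·∏(1−qᵢ) over the active causes.
Sum P(fraud alert|·) weighted by the priors over both values of genuine card theft:
  P(fraud alert | ¬cardholder travelling abroad) = 0.023×0.96 + 0.861266×0.04
        = 0.022080 + 0.034451 = 0.056531
Configurations with genuine card theft contribute 0.034451, so
  P(genuine card theft | fraud alert, ¬cardholder travelling abroad) = 0.034451 / 0.056531 ≈ 0.609

Pr[genuine card theft | fraud alert, ¬cardholder travelling abroad] ≈ 0.609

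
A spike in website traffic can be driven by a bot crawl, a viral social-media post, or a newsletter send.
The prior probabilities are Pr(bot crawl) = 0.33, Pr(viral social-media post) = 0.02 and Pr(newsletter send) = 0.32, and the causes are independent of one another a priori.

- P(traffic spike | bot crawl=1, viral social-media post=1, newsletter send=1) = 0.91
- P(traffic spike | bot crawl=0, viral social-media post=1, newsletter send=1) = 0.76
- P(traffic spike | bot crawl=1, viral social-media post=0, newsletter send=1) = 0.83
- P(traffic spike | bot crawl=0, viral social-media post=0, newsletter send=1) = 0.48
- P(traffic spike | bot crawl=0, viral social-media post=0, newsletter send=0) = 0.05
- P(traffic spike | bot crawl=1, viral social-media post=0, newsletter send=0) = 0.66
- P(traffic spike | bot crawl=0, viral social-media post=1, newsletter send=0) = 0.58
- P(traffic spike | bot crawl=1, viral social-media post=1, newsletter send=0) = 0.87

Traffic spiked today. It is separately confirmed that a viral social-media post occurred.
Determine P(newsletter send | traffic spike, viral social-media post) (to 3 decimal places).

P(traffic spike | viral social-media post) = 0.58·0.67·0.68 + 0.76·0.67·0.32 + 0.87·0.33·0.68 + 0.91·0.33·0.32 = 0.264248 + 0.162944 + 0.195228 + 0.096096 = 0.718516
The newsletter send-present share is 0.162944 + 0.096096 = 0.259040.
Hence the posterior is 0.259040/0.718516 ≈ 0.361.

P(newsletter send | traffic spike, viral social-media post) ≈ 0.361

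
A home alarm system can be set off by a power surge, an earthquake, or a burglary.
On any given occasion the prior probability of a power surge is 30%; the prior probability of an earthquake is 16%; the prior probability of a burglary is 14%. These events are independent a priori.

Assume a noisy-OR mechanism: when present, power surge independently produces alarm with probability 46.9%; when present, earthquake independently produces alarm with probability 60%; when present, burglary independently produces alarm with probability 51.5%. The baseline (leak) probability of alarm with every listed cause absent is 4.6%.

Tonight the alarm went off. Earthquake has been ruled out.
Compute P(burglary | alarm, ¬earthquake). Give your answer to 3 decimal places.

P(burglary | alarm, ¬earthquake) ≈ 0.352

Under noisy-OR, P(alarm | causes) = 1 − (1−0.046)·∏(1−qᵢ) over the active causes.
Weight on burglary=true, given the evidence: 0.052656 + 0.031681 = 0.084337
The normalizing constant is 0.046·0.7·0.86 + 0.53731·0.7·0.14 + 0.493426·0.3·0.86 + 0.754312·0.3·0.14 = 0.239333
P(burglary | alarm, ¬earthquake) = 0.084337/0.239333 ≈ 0.352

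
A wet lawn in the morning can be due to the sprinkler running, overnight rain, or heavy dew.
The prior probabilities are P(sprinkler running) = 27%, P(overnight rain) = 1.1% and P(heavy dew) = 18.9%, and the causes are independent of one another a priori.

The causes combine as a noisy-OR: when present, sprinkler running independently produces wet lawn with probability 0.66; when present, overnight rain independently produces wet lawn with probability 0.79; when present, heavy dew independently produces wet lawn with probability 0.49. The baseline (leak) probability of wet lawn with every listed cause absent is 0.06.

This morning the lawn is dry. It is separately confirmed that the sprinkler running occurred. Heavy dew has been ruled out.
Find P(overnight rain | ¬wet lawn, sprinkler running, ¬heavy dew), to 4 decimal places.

P(overnight rain | ¬wet lawn, sprinkler running, ¬heavy dew) ≈ 0.0023

Under noisy-OR, P(wet lawn | causes) = 1 − (1−0.06)·∏(1−qᵢ) over the active causes.
By total probability over both values of overnight rain:
  P(¬wet lawn | sprinkler running, ¬heavy dew) = 0.3196*0.989 + 0.067116*0.011
        = 0.316084 + 0.000738 = 0.316822
The terms with overnight rain present sum to 0.000738, so
  P(overnight rain | ¬wet lawn, sprinkler running, ¬heavy dew) = 0.000738 / 0.316822 ≈ 0.0023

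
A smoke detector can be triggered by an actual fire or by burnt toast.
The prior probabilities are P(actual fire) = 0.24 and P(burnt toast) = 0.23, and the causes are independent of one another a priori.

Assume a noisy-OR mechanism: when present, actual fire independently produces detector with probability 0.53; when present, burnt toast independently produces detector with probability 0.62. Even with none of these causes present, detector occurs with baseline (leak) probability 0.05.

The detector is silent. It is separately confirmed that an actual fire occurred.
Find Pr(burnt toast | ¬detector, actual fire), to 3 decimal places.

Pr(burnt toast | ¬detector, actual fire) ≈ 0.102

Under noisy-OR, P(detector | causes) = 1 − (1−0.05)·∏(1−qᵢ) over the active causes.
Numerator (weight on configurations with burnt toast): 0.16967*0.23 = 0.039024
Normalizer over all consistent configurations: 0.4465*0.77 + 0.16967*0.23 = 0.382829
Posterior = 0.039024 / 0.382829 ≈ 0.102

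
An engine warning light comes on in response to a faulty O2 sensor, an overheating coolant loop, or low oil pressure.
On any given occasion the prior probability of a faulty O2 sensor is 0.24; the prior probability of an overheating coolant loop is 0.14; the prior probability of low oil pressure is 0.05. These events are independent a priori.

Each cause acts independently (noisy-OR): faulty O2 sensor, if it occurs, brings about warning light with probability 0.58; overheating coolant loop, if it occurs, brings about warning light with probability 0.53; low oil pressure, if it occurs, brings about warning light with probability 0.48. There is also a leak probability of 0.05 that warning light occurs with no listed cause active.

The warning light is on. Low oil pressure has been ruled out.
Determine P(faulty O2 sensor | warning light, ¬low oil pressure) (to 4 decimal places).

Under noisy-OR, P(warning light | causes) = 1 − (1−0.05)·∏(1−qᵢ) over the active causes.
For the numerator, keep only faulty O2 sensor=true terms: 0.124046 + 0.027299 = 0.151345
Denominator P(warning light | ¬low oil pressure): 0.05×0.76×0.86 + 0.5535×0.76×0.14 + 0.601×0.24×0.86 + 0.81247×0.24×0.14 = 0.242917
Posterior = 0.151345 / 0.242917 ≈ 0.6230

P(faulty O2 sensor | warning light, ¬low oil pressure) ≈ 0.6230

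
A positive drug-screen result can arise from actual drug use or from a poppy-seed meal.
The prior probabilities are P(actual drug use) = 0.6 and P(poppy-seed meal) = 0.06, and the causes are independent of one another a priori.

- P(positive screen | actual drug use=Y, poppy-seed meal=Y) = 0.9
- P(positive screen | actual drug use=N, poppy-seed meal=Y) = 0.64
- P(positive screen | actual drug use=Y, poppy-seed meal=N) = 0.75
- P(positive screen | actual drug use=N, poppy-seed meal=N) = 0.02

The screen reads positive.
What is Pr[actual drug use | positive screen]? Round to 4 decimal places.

For the numerator, keep only actual drug use=true terms: 0.423000 + 0.032400 = 0.455400
The normalizing constant is 0.02*0.4*0.94 + 0.64*0.4*0.06 + 0.75*0.6*0.94 + 0.9*0.6*0.06 = 0.478280
P(actual drug use | positive screen) = 0.455400/0.478280 ≈ 0.9522

Pr[actual drug use | positive screen] ≈ 0.9522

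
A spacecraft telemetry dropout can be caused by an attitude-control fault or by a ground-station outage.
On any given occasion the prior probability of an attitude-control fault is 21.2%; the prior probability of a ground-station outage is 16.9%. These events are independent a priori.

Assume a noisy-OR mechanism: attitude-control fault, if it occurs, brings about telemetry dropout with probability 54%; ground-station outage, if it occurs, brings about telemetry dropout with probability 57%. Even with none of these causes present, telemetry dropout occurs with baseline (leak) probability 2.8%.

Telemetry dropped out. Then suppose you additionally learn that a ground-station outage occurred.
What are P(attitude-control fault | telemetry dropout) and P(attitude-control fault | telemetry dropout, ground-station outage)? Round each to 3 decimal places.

P(attitude-control fault | telemetry dropout) ≈ 0.569; P(attitude-control fault | telemetry dropout, ground-station outage) ≈ 0.272

Under noisy-OR, P(telemetry dropout | causes) = 1 − (1−0.028)·∏(1−qᵢ) over the active causes.
For the numerator, keep only attitude-control fault=true terms: 0.097402 + 0.028940 = 0.126342
Normalizer over all consistent configurations: 0.028×0.788×0.831 + 0.58204×0.788×0.169 + 0.55288×0.212×0.831 + 0.807738×0.212×0.169 = 0.222188
P(attitude-control fault | telemetry dropout) = 0.126342/0.222188 ≈ 0.569

With the extra evidence:
By total probability over both values of attitude-control fault:
  P(telemetry dropout | ground-station outage) = 0.58204·0.788 + 0.807738·0.212
        = 0.458648 + 0.171240 = 0.629888
The terms with attitude-control fault present sum to 0.171240, so
  P(attitude-control fault | telemetry dropout, ground-station outage) = 0.171240 / 0.629888 ≈ 0.272
This is intercausal reasoning (explaining away): once ground-station outage accounts for the telemetry dropout, attitude-control fault becomes less likely.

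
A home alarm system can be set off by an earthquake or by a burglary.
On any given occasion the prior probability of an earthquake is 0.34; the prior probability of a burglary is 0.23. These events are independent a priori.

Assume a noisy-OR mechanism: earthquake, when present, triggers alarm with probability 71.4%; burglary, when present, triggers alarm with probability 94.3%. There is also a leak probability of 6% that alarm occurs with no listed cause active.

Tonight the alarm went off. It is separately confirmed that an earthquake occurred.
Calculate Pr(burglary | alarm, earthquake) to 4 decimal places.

Pr(burglary | alarm, earthquake) ≈ 0.2869

Under noisy-OR, P(alarm | causes) = 1 − (1−0.06)·∏(1−qᵢ) over the active causes.
P(alarm | earthquake) = 0.73116*0.77 + 0.984676*0.23 = 0.562993 + 0.226475 = 0.789468
Of this, 0.226475 comes from 0.984676*0.23 (the burglary=true cases).
So P(burglary | alarm, earthquake) = 0.226475/0.789468 ≈ 0.2869.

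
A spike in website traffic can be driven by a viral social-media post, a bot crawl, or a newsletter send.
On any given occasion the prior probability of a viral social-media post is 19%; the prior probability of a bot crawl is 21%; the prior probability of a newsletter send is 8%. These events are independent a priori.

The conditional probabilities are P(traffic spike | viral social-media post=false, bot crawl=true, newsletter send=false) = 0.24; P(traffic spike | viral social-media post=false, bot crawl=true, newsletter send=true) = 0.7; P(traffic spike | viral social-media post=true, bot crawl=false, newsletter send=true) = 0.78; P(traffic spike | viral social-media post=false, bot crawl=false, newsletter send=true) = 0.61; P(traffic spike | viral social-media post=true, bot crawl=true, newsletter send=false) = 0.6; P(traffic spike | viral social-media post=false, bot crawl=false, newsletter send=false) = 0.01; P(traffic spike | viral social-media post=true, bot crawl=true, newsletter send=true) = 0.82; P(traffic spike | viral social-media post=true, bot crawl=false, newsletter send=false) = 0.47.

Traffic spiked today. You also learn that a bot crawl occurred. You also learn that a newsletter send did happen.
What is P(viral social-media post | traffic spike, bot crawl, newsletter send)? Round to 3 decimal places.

By total probability over both values of viral social-media post:
  P(traffic spike | bot crawl, newsletter send) = 0.7*0.81 + 0.82*0.19
        = 0.567000 + 0.155800 = 0.722800
Keeping only the viral social-media post-present terms gives 0.155800, so
  P(viral social-media post | traffic spike, bot crawl, newsletter send) = 0.155800 / 0.722800 ≈ 0.216

P(viral social-media post | traffic spike, bot crawl, newsletter send) ≈ 0.216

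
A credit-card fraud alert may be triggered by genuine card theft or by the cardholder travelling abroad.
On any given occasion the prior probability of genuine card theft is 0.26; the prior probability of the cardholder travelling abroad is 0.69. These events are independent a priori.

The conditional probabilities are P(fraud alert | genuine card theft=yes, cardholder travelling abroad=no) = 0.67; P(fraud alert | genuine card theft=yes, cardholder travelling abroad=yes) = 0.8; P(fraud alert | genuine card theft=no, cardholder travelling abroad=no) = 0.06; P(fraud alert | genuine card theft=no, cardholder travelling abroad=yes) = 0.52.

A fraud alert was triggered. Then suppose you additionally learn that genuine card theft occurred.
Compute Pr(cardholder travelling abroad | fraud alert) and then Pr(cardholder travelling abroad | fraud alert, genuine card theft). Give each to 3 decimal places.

Weight on cardholder travelling abroad=true, given the evidence: 0.265512 + 0.143520 = 0.409032
Denominator P(fraud alert): 0.06*0.74*0.31 + 0.52*0.74*0.69 + 0.67*0.26*0.31 + 0.8*0.26*0.69 = 0.476798
Posterior = 0.409032 / 0.476798 ≈ 0.858

With the extra evidence:
For the numerator, keep only cardholder travelling abroad=true terms: 0.8×0.69 = 0.552000
The normalizing constant is 0.67×0.31 + 0.8×0.69 = 0.759700
Posterior = 0.552000 / 0.759700 ≈ 0.727
The drop from 0.858 to 0.727 is the explaining-away (discounting) effect.

Pr(cardholder travelling abroad | fraud alert) ≈ 0.858; Pr(cardholder travelling abroad | fraud alert, genuine card theft) ≈ 0.727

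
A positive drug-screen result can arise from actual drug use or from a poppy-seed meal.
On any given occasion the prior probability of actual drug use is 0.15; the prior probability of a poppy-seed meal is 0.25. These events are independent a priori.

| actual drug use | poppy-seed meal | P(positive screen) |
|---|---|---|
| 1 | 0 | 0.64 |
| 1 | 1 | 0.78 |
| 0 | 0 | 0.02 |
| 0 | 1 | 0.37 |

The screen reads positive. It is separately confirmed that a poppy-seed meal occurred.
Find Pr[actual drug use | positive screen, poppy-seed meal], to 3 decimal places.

P(positive screen | poppy-seed meal) = 0.37·0.85 + 0.78·0.15 = 0.314500 + 0.117000 = 0.431500
The actual drug use-present share is 0.78·0.15 = 0.117000.
P(actual drug use | positive screen, poppy-seed meal) = 0.117000 / 0.431500 ≈ 0.271

Pr[actual drug use | positive screen, poppy-seed meal] ≈ 0.271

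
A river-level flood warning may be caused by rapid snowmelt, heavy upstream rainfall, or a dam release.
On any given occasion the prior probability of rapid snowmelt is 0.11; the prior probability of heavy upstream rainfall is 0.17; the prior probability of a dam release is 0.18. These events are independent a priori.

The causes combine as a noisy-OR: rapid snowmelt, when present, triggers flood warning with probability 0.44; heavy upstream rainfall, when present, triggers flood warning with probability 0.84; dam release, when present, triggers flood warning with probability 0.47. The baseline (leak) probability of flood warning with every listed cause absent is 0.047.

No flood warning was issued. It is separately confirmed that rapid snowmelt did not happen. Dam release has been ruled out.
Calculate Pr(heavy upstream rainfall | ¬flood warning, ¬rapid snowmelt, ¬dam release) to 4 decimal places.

Under noisy-OR, P(flood warning | causes) = 1 − (1−0.047)·∏(1−qᵢ) over the active causes.
For the numerator, keep only heavy upstream rainfall=true terms: 0.15248*0.17 = 0.025922
Normalizer over all consistent configurations: 0.953*0.83 + 0.15248*0.17 = 0.816912
P(heavy upstream rainfall | ¬flood warning, ¬rapid snowmelt, ¬dam release) = 0.025922/0.816912 ≈ 0.0317

Pr(heavy upstream rainfall | ¬flood warning, ¬rapid snowmelt, ¬dam release) ≈ 0.0317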